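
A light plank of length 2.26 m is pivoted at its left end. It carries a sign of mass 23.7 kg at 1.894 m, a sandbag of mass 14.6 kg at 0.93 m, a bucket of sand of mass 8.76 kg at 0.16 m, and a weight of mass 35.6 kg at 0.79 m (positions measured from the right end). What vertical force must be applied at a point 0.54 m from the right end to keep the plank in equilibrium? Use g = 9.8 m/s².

F ≈ 563 N

Sum moments about the left end (the unknown pivot reaction has zero arm there).
Sign: 23.7 × 9.8 = 232.3 N down at 1.894 m → arm 0.366 m, τ = 232.3 × 0.366 = 85.02 N·m clockwise.
Sandbag: 14.6 × 9.8 = 143.1 N down at 0.93 m → arm 1.33 m, τ = 143.1 × 1.33 = 190.3 N·m clockwise.
Bucket of sand: 8.76 × 9.8 = 85.85 N down at 0.16 m → arm 2.1 m, τ = 85.85 × 2.1 = 180.3 N·m clockwise.
Weight: 35.6 × 9.8 = 348.9 N down at 0.79 m → arm 1.47 m, τ = 348.9 × 1.47 = 512.9 N·m clockwise.
Net moment of the loads = 968.5 N·m clockwise.
The upward force F acts at a point 0.54 m from the right end, arm 1.72 m, giving F × 1.72 counterclockwise.
For rotational equilibrium, F × 1.72 = 968.5, so F = 968.5 / 1.72 = 563 N.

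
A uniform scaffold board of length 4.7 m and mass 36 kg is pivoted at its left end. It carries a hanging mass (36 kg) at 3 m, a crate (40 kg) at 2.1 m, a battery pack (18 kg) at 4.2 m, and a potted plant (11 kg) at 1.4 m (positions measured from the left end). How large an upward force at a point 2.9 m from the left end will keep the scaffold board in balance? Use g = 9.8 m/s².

Take moments about the left end.
Beam weight: 36 × 9.8 = 352.8 N down at 2.35 m → arm 2.35 m, τ = 352.8 × 2.35 = 829.1 N·m clockwise.
Hanging mass: 36 × 9.8 = 352.8 N down at 3 m → arm 3 m, τ = 352.8 × 3 = 1058 N·m clockwise.
Crate: 40 × 9.8 = 392 N down at 2.1 m → arm 2.1 m, τ = 392 × 2.1 = 823.2 N·m clockwise.
Battery pack: 18 × 9.8 = 176.4 N down at 4.2 m → arm 4.2 m, τ = 176.4 × 4.2 = 740.9 N·m clockwise.
Potted plant: 11 × 9.8 = 107.8 N down at 1.4 m → arm 1.4 m, τ = 107.8 × 1.4 = 150.9 N·m clockwise.
Net moment of the loads = 3602 N·m clockwise.
The upward force F acts at a point 2.9 m from the left end, arm 2.9 m, giving F × 2.9 counterclockwise.
Balancing moments: F × 2.9 = 3602, giving F = 3602 / 2.9 = 1240 N.

F ≈ 1240 N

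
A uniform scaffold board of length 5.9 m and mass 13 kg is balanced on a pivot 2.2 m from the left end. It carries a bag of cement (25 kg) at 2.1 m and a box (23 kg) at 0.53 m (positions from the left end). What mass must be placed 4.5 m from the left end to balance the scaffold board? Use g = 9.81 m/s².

m ≈ 13.5 kg

Taking torques about the pivot (at 2.2 m from the left end):
Beam weight: 13 × 9.81 = 127.5 N down at 2.95 m → arm 0.75 m, τ = 127.5 × 0.75 = 95.62 N·m clockwise.
Bag of cement: 25 × 9.81 = 245.2 N down at 2.1 m → arm 0.1 m, τ = 245.2 × 0.1 = 24.52 N·m counterclockwise.
Box: 23 × 9.81 = 225.6 N down at 0.53 m → arm 1.67 m, τ = 225.6 × 1.67 = 376.8 N·m counterclockwise.
Net moment of known loads = 305.7 N·m counterclockwise.
An unknown mass m at 4.5 m has arm 2.3 m; its moment is m·g·2.3 clockwise.
Balancing moments: m × 9.81 × 2.3 = 305.7, giving m = 305.7 / (9.81 × 2.3) = 13.5 kg.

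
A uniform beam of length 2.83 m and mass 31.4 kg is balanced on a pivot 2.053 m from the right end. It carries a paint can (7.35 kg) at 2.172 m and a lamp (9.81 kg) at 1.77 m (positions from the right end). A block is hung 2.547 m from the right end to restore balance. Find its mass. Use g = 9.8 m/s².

m ≈ 44.4 kg

Take moments about the pivot (at 2.053 m from the right end).
Beam weight: 31.4 × 9.8 = 307.7 N down at 1.415 m → arm 0.638 m, τ = 307.7 × 0.638 = 196.3 N·m clockwise.
Paint can: 7.35 × 9.8 = 72.03 N down at 2.172 m → arm 0.119 m, τ = 72.03 × 0.119 = 8.572 N·m counterclockwise.
Lamp: 9.81 × 9.8 = 96.14 N down at 1.77 m → arm 0.283 m, τ = 96.14 × 0.283 = 27.21 N·m clockwise.
Net moment of known loads = 214.9 N·m clockwise.
An unknown mass m at 2.547 m has arm 0.494 m; its moment is m·g·0.494 counterclockwise.
Στ = 0 ⇒ m × 9.8 × 0.494 = 214.9 ⇒ m = 214.9 / (9.8 × 0.494) = 44.4 kg.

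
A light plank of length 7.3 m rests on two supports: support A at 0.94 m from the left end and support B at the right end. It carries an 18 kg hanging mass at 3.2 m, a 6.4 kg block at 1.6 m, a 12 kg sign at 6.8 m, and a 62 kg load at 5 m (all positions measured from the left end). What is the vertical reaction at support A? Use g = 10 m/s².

Choose support B as the axis so its reaction then has zero moment arm.
Hanging mass: 18 × 10 = 180 N down at 3.2 m → arm 4.1 m, τ = 180 × 4.1 = 738 N·m counterclockwise.
Block: 6.4 × 10 = 64 N down at 1.6 m → arm 5.7 m, τ = 64 × 5.7 = 364.8 N·m counterclockwise.
Sign: 12 × 10 = 120 N down at 6.8 m → arm 0.5 m, τ = 120 × 0.5 = 60 N·m counterclockwise.
Load: 62 × 10 = 620 N down at 5 m → arm 2.3 m, τ = 620 × 2.3 = 1426 N·m counterclockwise.
Net load moment about support B = 2589 N·m counterclockwise.
Reaction R at support A is upward at 0.94 m, arm 6.36 m → moment R × 6.36 clockwise.
Balancing moments: R × 6.36 = 2589, giving R = 407 N.

R_A ≈ 407 N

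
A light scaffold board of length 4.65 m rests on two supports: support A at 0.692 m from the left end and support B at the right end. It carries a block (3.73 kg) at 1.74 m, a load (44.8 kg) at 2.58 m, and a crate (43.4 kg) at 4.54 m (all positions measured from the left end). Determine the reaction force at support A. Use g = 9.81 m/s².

Taking torques about support B:
Block: 3.73 × 9.81 = 36.59 N down at 1.74 m → arm 2.91 m, τ = 36.59 × 2.91 = 106.5 N·m counterclockwise.
Load: 44.8 × 9.81 = 439.5 N down at 2.58 m → arm 2.07 m, τ = 439.5 × 2.07 = 909.8 N·m counterclockwise.
Crate: 43.4 × 9.81 = 425.8 N down at 4.54 m → arm 0.11 m, τ = 425.8 × 0.11 = 46.84 N·m counterclockwise.
Net load moment about support B = 1063 N·m counterclockwise.
Reaction R at support A is upward at 0.692 m, arm 3.958 m → moment R × 3.958 clockwise.
Balancing moments: R × 3.958 = 1063, giving R = 269 N.

R_A ≈ 269 N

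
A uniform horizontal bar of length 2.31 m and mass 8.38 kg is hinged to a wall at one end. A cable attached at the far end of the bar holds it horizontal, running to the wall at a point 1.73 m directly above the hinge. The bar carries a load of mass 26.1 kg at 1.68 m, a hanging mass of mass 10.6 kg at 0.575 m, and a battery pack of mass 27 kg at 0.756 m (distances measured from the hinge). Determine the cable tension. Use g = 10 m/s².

T ≈ 578 N

Sum moments about the hinge (the unknown hinge reaction has zero arm there).
Beam weight: 8.38 × 10 = 83.8 N down at 1.155 m → arm 1.155 m, τ = 83.8 × 1.155 = 96.79 N·m clockwise.
Load: 26.1 × 10 = 261 N down at 1.68 m → arm 1.68 m, τ = 261 × 1.68 = 438.5 N·m clockwise.
Hanging mass: 10.6 × 10 = 106 N down at 0.575 m → arm 0.575 m, τ = 106 × 0.575 = 60.95 N·m clockwise.
Battery pack: 27 × 10 = 270 N down at 0.756 m → arm 0.756 m, τ = 270 × 0.756 = 204.1 N·m clockwise.
Total clockwise load moment = 800.3 N·m.
The cable tension T acts at 2.31 m; only its component perpendicular to the bar, T sinθ, produces torque. sinθ = h/√(h²+d²) = 1.73/√(1.73²+2.31²) = 0.5994.
Στ = 0 ⇒ T × 2.31 × 0.5994 = 800.3 ⇒ T = 800.3 / 1.385 = 578 N.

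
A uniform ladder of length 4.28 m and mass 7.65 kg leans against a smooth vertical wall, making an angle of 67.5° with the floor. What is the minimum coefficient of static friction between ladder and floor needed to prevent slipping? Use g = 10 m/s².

μ_min ≈ 0.207

Taking torques about the foot of the ladder:
Ladder weight 7.65×10 = 76.5 N acts at 2.14 m along the ladder; its horizontal arm is 2.14·cos67.5° = 0.8189 m → τ = 62.65 N·m clockwise.
Wall normal N acts horizontally at the top; its moment arm is the height L sinθ = 4.28·sin67.5° = 3.954 m, counterclockwise.
Στ = 0 ⇒ N × 3.954 = 62.65 ⇒ N = 15.84 N.
ΣFx = 0 ⇒ f = N_wall = 15.84 N. ΣFy = 0 ⇒ N_floor = 76.5 N.
μ_min = f / N_floor = 15.84 / 76.5 = 0.207.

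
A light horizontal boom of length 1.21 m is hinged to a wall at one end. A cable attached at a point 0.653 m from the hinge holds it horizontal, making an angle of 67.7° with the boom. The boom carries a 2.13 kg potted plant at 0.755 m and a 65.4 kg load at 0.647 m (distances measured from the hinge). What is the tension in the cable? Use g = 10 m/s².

Choose the hinge as the axis so the unknown hinge reaction has zero arm there.
Potted plant: 2.13 × 10 = 21.3 N down at 0.755 m → arm 0.755 m, τ = 21.3 × 0.755 = 16.08 N·m clockwise.
Load: 65.4 × 10 = 654 N down at 0.647 m → arm 0.647 m, τ = 654 × 0.647 = 423.1 N·m clockwise.
Total clockwise load moment = 439.2 N·m.
The cable tension T acts at 0.653 m; only its component perpendicular to the boom, T sinθ, produces torque. sin 67.7° = 0.9252.
Setting net torque to zero: T × 0.653 × 0.9252 = 439.2 → T = 439.2 / 0.6042 = 727 N.

T ≈ 727 N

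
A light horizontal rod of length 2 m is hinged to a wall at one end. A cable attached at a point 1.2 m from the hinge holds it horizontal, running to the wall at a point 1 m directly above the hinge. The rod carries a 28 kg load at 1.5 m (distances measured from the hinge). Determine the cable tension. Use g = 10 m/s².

T ≈ 547 N

Taking torques about the hinge:
Load: 28 × 10 = 280 N down at 1.5 m → arm 1.5 m, τ = 280 × 1.5 = 420 N·m clockwise.
Total clockwise load moment = 420 N·m.
The cable tension T acts at 1.2 m; only its component perpendicular to the rod, T sinθ, produces torque. sinθ = h/√(h²+d²) = 1/√(1²+1.2²) = 0.6402.
Balancing moments: T × 1.2 × 0.6402 = 420, giving T = 420 / 0.7682 = 547 N.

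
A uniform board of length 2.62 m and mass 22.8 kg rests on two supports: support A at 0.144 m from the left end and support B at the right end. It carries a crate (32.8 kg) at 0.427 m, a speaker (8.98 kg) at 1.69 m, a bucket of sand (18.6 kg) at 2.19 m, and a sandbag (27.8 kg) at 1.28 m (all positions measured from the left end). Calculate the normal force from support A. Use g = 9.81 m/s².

R_A ≈ 616 N

Sum moments about support B (its reaction then has zero moment arm).
Beam weight: 22.8 × 9.81 = 223.7 N down at 1.31 m → arm 1.31 m, τ = 223.7 × 1.31 = 293 N·m counterclockwise.
Crate: 32.8 × 9.81 = 321.8 N down at 0.427 m → arm 2.193 m, τ = 321.8 × 2.193 = 705.7 N·m counterclockwise.
Speaker: 8.98 × 9.81 = 88.09 N down at 1.69 m → arm 0.93 m, τ = 88.09 × 0.93 = 81.92 N·m counterclockwise.
Bucket of sand: 18.6 × 9.81 = 182.5 N down at 2.19 m → arm 0.43 m, τ = 182.5 × 0.43 = 78.47 N·m counterclockwise.
Sandbag: 27.8 × 9.81 = 272.7 N down at 1.28 m → arm 1.34 m, τ = 272.7 × 1.34 = 365.4 N·m counterclockwise.
Net load moment about support B = 1524 N·m counterclockwise.
Reaction R at support A is upward at 0.144 m, arm 2.476 m → moment R × 2.476 clockwise.
Setting net torque to zero: R × 2.476 = 1524 → R = 616 N.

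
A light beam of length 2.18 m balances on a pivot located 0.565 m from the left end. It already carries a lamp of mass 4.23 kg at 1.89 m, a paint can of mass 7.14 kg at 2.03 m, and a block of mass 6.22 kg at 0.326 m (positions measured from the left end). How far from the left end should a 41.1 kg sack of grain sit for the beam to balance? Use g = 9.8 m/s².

Taking torques about the pivot (at 0.565 m from the left end):
Lamp: 4.23 × 9.8 = 41.45 N down at 1.89 m → arm 1.325 m, τ = 41.45 × 1.325 = 54.92 N·m clockwise.
Paint can: 7.14 × 9.8 = 69.97 N down at 2.03 m → arm 1.465 m, τ = 69.97 × 1.465 = 102.5 N·m clockwise.
Block: 6.22 × 9.8 = 60.96 N down at 0.326 m → arm 0.239 m, τ = 60.96 × 0.239 = 14.57 N·m counterclockwise.
Net moment of existing loads = 142.9 N·m clockwise.
The sack of grain weighs 41.1 × 9.8 = 402.8 N and must supply an equal counterclockwise moment, so its lever arm about the pivot is 142.9 / 402.8 = 0.355 m.
That puts it at 0.565 − 0.355 = 0.21 m from the left end.

x ≈ 0.21 m from the left end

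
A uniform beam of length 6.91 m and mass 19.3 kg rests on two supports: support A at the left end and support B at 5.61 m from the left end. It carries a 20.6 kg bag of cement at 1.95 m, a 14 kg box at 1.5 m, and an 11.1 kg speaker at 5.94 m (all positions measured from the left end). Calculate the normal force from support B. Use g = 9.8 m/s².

R_B ≈ 339 N

Take moments about support A.
Beam weight: 19.3 × 9.8 = 189.1 N down at 3.455 m → arm 3.455 m, τ = 189.1 × 3.455 = 653.3 N·m clockwise.
Bag of cement: 20.6 × 9.8 = 201.9 N down at 1.95 m → arm 1.95 m, τ = 201.9 × 1.95 = 393.7 N·m clockwise.
Box: 14 × 9.8 = 137.2 N down at 1.5 m → arm 1.5 m, τ = 137.2 × 1.5 = 205.8 N·m clockwise.
Speaker: 11.1 × 9.8 = 108.8 N down at 5.94 m → arm 5.94 m, τ = 108.8 × 5.94 = 646.3 N·m clockwise.
Net load moment about support A = 1899 N·m clockwise.
Reaction R at support B is upward at 5.61 m, arm 5.61 m → moment R × 5.61 counterclockwise.
Setting net torque to zero: R × 5.61 = 1899 → R = 339 N.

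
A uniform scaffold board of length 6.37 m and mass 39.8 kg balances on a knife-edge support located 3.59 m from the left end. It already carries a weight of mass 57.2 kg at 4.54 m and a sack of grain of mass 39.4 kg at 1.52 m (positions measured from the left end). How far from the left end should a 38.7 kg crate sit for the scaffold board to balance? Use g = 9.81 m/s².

Taking torques about the knife-edge support (at 3.59 m from the left end):
Beam weight: 39.8 × 9.81 = 390.4 N down at 3.185 m → arm 0.405 m, τ = 390.4 × 0.405 = 158.1 N·m counterclockwise.
Weight: 57.2 × 9.81 = 561.1 N down at 4.54 m → arm 0.95 m, τ = 561.1 × 0.95 = 533 N·m clockwise.
Sack of grain: 39.4 × 9.81 = 386.5 N down at 1.52 m → arm 2.07 m, τ = 386.5 × 2.07 = 800.1 N·m counterclockwise.
Net moment of existing loads = 425.2 N·m counterclockwise.
The crate weighs 38.7 × 9.81 = 379.6 N and must supply an equal clockwise moment, so its lever arm about the knife-edge support is 425.2 / 379.6 = 1.12 m.
That puts it at 3.59 + 1.12 = 4.71 m from the left end.

x ≈ 4.71 m from the left end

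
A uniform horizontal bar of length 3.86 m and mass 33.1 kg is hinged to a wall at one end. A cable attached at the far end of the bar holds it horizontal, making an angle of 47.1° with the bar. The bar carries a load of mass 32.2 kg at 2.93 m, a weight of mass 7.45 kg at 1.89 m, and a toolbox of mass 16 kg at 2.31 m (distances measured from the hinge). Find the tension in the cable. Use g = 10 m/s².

Sum moments about the hinge (the unknown hinge reaction has zero arm there).
Beam weight: 33.1 × 10 = 331 N down at 1.93 m → arm 1.93 m, τ = 331 × 1.93 = 638.8 N·m clockwise.
Load: 32.2 × 10 = 322 N down at 2.93 m → arm 2.93 m, τ = 322 × 2.93 = 943.5 N·m clockwise.
Weight: 7.45 × 10 = 74.5 N down at 1.89 m → arm 1.89 m, τ = 74.5 × 1.89 = 140.8 N·m clockwise.
Toolbox: 16 × 10 = 160 N down at 2.31 m → arm 2.31 m, τ = 160 × 2.31 = 369.6 N·m clockwise.
Total clockwise load moment = 2093 N·m.
The cable tension T acts at 3.86 m; only its component perpendicular to the bar, T sinθ, produces torque. sin 47.1° = 0.7325.
Balancing moments: T × 3.86 × 0.7325 = 2093, giving T = 2093 / 2.827 = 740 N.

T ≈ 740 N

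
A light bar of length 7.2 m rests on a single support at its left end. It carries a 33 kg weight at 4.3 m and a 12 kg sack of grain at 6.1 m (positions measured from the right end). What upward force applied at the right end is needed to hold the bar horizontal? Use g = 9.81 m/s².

F ≈ 148 N

Choose the left end as the axis so the unknown pivot reaction has zero arm there.
Weight: 33 × 9.81 = 323.7 N down at 4.3 m → arm 2.9 m, τ = 323.7 × 2.9 = 938.7 N·m clockwise.
Sack of grain: 12 × 9.81 = 117.7 N down at 6.1 m → arm 1.1 m, τ = 117.7 × 1.1 = 129.5 N·m clockwise.
Net moment of the loads = 1068 N·m clockwise.
The upward force F acts at the right end, arm 7.2 m, giving F × 7.2 counterclockwise.
Στ = 0 ⇒ F × 7.2 = 1068 ⇒ F = 1068 / 7.2 = 148 N.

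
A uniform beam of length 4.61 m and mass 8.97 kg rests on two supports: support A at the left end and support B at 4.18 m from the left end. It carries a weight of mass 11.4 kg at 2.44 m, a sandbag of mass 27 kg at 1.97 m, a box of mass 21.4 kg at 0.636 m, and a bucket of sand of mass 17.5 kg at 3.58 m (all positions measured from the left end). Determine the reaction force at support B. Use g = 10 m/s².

Take moments about support A.
Beam weight: 8.97 × 10 = 89.7 N down at 2.305 m → arm 2.305 m, τ = 89.7 × 2.305 = 206.8 N·m clockwise.
Weight: 11.4 × 10 = 114 N down at 2.44 m → arm 2.44 m, τ = 114 × 2.44 = 278.2 N·m clockwise.
Sandbag: 27 × 10 = 270 N down at 1.97 m → arm 1.97 m, τ = 270 × 1.97 = 531.9 N·m clockwise.
Box: 21.4 × 10 = 214 N down at 0.636 m → arm 0.636 m, τ = 214 × 0.636 = 136.1 N·m clockwise.
Bucket of sand: 17.5 × 10 = 175 N down at 3.58 m → arm 3.58 m, τ = 175 × 3.58 = 626.5 N·m clockwise.
Net load moment about support A = 1780 N·m clockwise.
Reaction R at support B is upward at 4.18 m, arm 4.18 m → moment R × 4.18 counterclockwise.
Setting net torque to zero: R × 4.18 = 1780 → R = 426 N.

R_B ≈ 426 N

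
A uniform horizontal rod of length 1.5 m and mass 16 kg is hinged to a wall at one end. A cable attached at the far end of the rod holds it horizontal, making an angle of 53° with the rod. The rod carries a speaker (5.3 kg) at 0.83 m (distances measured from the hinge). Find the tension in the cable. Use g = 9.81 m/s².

T ≈ 134 N

Taking torques about the hinge:
Beam weight: 16 × 9.81 = 157 N down at 0.75 m → arm 0.75 m, τ = 157 × 0.75 = 117.8 N·m clockwise.
Speaker: 5.3 × 9.81 = 51.99 N down at 0.83 m → arm 0.83 m, τ = 51.99 × 0.83 = 43.15 N·m clockwise.
Total clockwise load moment = 160.9 N·m.
The cable tension T acts at 1.5 m; only its component perpendicular to the rod, T sinθ, produces torque. sin 53° = 0.7986.
For rotational equilibrium, T × 1.5 × 0.7986 = 160.9, so T = 160.9 / 1.198 = 134 N.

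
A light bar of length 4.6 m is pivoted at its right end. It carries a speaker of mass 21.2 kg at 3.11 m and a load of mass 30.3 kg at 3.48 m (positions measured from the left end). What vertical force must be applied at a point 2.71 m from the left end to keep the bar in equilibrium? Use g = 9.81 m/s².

Taking torques about the right end:
Speaker: 21.2 × 9.81 = 208 N down at 3.11 m → arm 1.49 m, τ = 208 × 1.49 = 309.9 N·m counterclockwise.
Load: 30.3 × 9.81 = 297.2 N down at 3.48 m → arm 1.12 m, τ = 297.2 × 1.12 = 332.9 N·m counterclockwise.
Net moment of the loads = 642.8 N·m counterclockwise.
The upward force F acts at a point 2.71 m from the left end, arm 1.89 m, giving F × 1.89 clockwise.
Στ = 0 ⇒ F × 1.89 = 642.8 ⇒ F = 642.8 / 1.89 = 340 N.

F ≈ 340 N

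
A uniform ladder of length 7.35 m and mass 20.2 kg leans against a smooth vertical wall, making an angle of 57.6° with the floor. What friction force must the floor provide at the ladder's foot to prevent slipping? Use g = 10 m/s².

Sum moments about the foot of the ladder (the floor normal and friction both act there and drop out).
Ladder weight 20.2×10 = 202 N acts at 3.675 m along the ladder; its horizontal arm is 3.675·cos57.6° = 1.969 m → τ = 397.7 N·m clockwise.
Wall normal N acts horizontally at the top; its moment arm is the height L sinθ = 7.35·sin57.6° = 6.206 m, counterclockwise.
Στ = 0 ⇒ N × 6.206 = 397.7 ⇒ N = 64.1 N.
ΣFx = 0: friction at the foot balances the wall's push, so f = N_wall = 64.1 N.

f ≈ 64.1 N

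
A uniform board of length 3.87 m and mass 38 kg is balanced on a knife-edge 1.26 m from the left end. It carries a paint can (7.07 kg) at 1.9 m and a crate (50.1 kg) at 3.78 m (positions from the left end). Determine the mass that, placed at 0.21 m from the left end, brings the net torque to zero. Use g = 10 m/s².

Take moments about the knife-edge (at 1.26 m from the left end).
Beam weight: 38 × 10 = 380 N down at 1.935 m → arm 0.675 m, τ = 380 × 0.675 = 256.5 N·m clockwise.
Paint can: 7.07 × 10 = 70.7 N down at 1.9 m → arm 0.64 m, τ = 70.7 × 0.64 = 45.25 N·m clockwise.
Crate: 50.1 × 10 = 501 N down at 3.78 m → arm 2.52 m, τ = 501 × 2.52 = 1263 N·m clockwise.
Net moment of known loads = 1565 N·m clockwise.
An unknown mass m at 0.21 m has arm 1.05 m; its moment is m·g·1.05 counterclockwise.
Setting net torque to zero: m × 10 × 1.05 = 1565 → m = 1565 / (10 × 1.05) = 149 kg.

m ≈ 149 kg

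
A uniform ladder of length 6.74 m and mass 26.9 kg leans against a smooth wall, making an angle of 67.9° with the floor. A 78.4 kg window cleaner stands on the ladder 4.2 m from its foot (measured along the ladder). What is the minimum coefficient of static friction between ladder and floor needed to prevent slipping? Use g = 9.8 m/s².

Choose the foot of the ladder as the axis so the floor normal and friction both act there and drop out.
Ladder weight 26.9×9.8 = 263.6 N acts at 3.37 m along the ladder; its horizontal arm is 3.37·cos67.9° = 1.268 m → τ = 334.2 N·m clockwise.
Window cleaner: 78.4×9.8 = 768.3 N at 4.2 m → arm 1.58 m → τ = 1214 N·m clockwise.
Wall normal N acts horizontally at the top; its moment arm is the height L sinθ = 6.74·sin67.9° = 6.245 m, counterclockwise.
For rotational equilibrium, N × 6.245 = 1548, so N = 247.9 N.
ΣFx = 0 ⇒ f = N_wall = 247.9 N. ΣFy = 0 ⇒ N_floor = 1032 N.
μ_min = f / N_floor = 247.9 / 1032 = 0.24.

μ_min ≈ 0.24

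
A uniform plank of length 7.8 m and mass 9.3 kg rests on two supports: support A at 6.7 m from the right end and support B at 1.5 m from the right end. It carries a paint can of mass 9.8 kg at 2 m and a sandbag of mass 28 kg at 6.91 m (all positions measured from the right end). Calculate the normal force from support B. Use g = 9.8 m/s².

R_B ≈ 125 N

Take moments about support A.
Beam weight: 9.3 × 9.8 = 91.14 N down at 3.9 m → arm 2.8 m, τ = 91.14 × 2.8 = 255.2 N·m clockwise.
Paint can: 9.8 × 9.8 = 96.04 N down at 2 m → arm 4.7 m, τ = 96.04 × 4.7 = 451.4 N·m clockwise.
Sandbag: 28 × 9.8 = 274.4 N down at 6.91 m → arm 0.21 m, τ = 274.4 × 0.21 = 57.62 N·m counterclockwise.
Net load moment about support A = 649 N·m clockwise.
Reaction R at support B is upward at 1.5 m, arm 5.2 m → moment R × 5.2 counterclockwise.
Balancing moments: R × 5.2 = 649, giving R = 125 N.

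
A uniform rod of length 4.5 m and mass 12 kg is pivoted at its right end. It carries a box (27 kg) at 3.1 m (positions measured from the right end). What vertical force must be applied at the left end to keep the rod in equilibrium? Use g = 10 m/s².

F ≈ 246 N

Sum moments about the right end (the unknown pivot reaction has zero arm there).
Beam weight: 12 × 10 = 120 N down at 2.25 m → arm 2.25 m, τ = 120 × 2.25 = 270 N·m counterclockwise.
Box: 27 × 10 = 270 N down at 3.1 m → arm 3.1 m, τ = 270 × 3.1 = 837 N·m counterclockwise.
Net moment of the loads = 1107 N·m counterclockwise.
The upward force F acts at the left end, arm 4.5 m, giving F × 4.5 clockwise.
Setting net torque to zero: F × 4.5 = 1107 → F = 1107 / 4.5 = 246 N.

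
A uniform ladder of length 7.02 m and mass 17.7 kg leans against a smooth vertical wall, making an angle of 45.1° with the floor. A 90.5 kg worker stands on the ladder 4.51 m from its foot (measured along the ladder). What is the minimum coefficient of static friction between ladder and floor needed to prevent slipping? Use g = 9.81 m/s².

Sum moments about the foot of the ladder (the floor normal and friction both act there and drop out).
Ladder weight 17.7×9.81 = 173.6 N acts at 3.51 m along the ladder; its horizontal arm is 3.51·cos45.1° = 2.478 m → τ = 430.2 N·m clockwise.
Worker: 90.5×9.81 = 887.8 N at 4.51 m → arm 3.183 m → τ = 2826 N·m clockwise.
Wall normal N acts horizontally at the top; its moment arm is the height L sinθ = 7.02·sin45.1° = 4.973 m, counterclockwise.
Στ = 0 ⇒ N × 4.973 = 3256 ⇒ N = 654.7 N.
ΣFx = 0 ⇒ f = N_wall = 654.7 N. ΣFy = 0 ⇒ N_floor = 1061 N.
μ_min = f / N_floor = 654.7 / 1061 = 0.617.

μ_min ≈ 0.617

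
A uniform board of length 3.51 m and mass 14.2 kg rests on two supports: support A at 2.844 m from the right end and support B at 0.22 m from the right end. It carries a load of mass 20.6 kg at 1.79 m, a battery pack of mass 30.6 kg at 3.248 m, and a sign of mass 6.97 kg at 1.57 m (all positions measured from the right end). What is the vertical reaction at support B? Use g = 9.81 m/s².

Taking torques about support A:
Beam weight: 14.2 × 9.81 = 139.3 N down at 1.755 m → arm 1.089 m, τ = 139.3 × 1.089 = 151.7 N·m clockwise.
Load: 20.6 × 9.81 = 202.1 N down at 1.79 m → arm 1.054 m, τ = 202.1 × 1.054 = 213 N·m clockwise.
Battery pack: 30.6 × 9.81 = 300.2 N down at 3.248 m → arm 0.404 m, τ = 300.2 × 0.404 = 121.3 N·m counterclockwise.
Sign: 6.97 × 9.81 = 68.38 N down at 1.57 m → arm 1.274 m, τ = 68.38 × 1.274 = 87.12 N·m clockwise.
Net load moment about support A = 330.5 N·m clockwise.
Reaction R at support B is upward at 0.22 m, arm 2.624 m → moment R × 2.624 counterclockwise.
Setting net torque to zero: R × 2.624 = 330.5 → R = 126 N.

R_B ≈ 126 N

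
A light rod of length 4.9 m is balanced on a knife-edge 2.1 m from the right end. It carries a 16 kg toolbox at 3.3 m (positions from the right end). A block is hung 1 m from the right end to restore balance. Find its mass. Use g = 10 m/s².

m ≈ 17.5 kg

About the knife-edge (at 2.1 m from the right end):
Toolbox: 16 × 10 = 160 N down at 3.3 m → arm 1.2 m, τ = 160 × 1.2 = 192 N·m counterclockwise.
Net moment of known loads = 192 N·m counterclockwise.
An unknown mass m at 1 m has arm 1.1 m; its moment is m·g·1.1 clockwise.
Στ = 0 ⇒ m × 10 × 1.1 = 192 ⇒ m = 192 / (10 × 1.1) = 17.5 kg.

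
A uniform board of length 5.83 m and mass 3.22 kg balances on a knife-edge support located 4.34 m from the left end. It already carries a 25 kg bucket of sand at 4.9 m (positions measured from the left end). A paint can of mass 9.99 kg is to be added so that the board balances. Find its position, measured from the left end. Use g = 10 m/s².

Choose the knife-edge support (at 4.34 m from the left end) as the axis so the support reaction has zero arm there.
Beam weight: 3.22 × 10 = 32.2 N down at 2.915 m → arm 1.425 m, τ = 32.2 × 1.425 = 45.89 N·m counterclockwise.
Bucket of sand: 25 × 10 = 250 N down at 4.9 m → arm 0.56 m, τ = 250 × 0.56 = 140 N·m clockwise.
Net moment of existing loads = 94.11 N·m clockwise.
The paint can weighs 9.99 × 10 = 99.9 N and must supply an equal counterclockwise moment, so its lever arm about the knife-edge support is 94.11 / 99.9 = 0.942 m.
That puts it at 4.34 − 0.942 = 3.4 m from the left end.

x ≈ 3.4 m from the left end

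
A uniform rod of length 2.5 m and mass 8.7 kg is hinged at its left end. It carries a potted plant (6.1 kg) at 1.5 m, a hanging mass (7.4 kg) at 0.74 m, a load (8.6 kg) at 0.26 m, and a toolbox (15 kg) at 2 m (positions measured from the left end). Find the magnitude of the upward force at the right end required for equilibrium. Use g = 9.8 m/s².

F ≈ 226 N

About the left end:
Beam weight: 8.7 × 9.8 = 85.26 N down at 1.25 m → arm 1.25 m, τ = 85.26 × 1.25 = 106.6 N·m clockwise.
Potted plant: 6.1 × 9.8 = 59.78 N down at 1.5 m → arm 1.5 m, τ = 59.78 × 1.5 = 89.67 N·m clockwise.
Hanging mass: 7.4 × 9.8 = 72.52 N down at 0.74 m → arm 0.74 m, τ = 72.52 × 0.74 = 53.66 N·m clockwise.
Load: 8.6 × 9.8 = 84.28 N down at 0.26 m → arm 0.26 m, τ = 84.28 × 0.26 = 21.91 N·m clockwise.
Toolbox: 15 × 9.8 = 147 N down at 2 m → arm 2 m, τ = 147 × 2 = 294 N·m clockwise.
Net moment of the loads = 565.8 N·m clockwise.
The upward force F acts at the right end, arm 2.5 m, giving F × 2.5 counterclockwise.
Στ = 0 ⇒ F × 2.5 = 565.8 ⇒ F = 565.8 / 2.5 = 226 N.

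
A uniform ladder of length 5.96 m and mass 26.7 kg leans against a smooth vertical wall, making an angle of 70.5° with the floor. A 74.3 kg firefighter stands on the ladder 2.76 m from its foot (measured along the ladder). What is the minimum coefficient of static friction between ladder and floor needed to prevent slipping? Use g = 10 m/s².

μ_min ≈ 0.167

Take moments about the foot of the ladder.
Ladder weight 26.7×10 = 267 N acts at 2.98 m along the ladder; its horizontal arm is 2.98·cos70.5° = 0.9947 m → τ = 265.6 N·m clockwise.
Firefighter: 74.3×10 = 743 N at 2.76 m → arm 0.9213 m → τ = 684.5 N·m clockwise.
Wall normal N acts horizontally at the top; its moment arm is the height L sinθ = 5.96·sin70.5° = 5.618 m, counterclockwise.
Setting net torque to zero: N × 5.618 = 950.1 → N = 169.1 N.
ΣFx = 0 ⇒ f = N_wall = 169.1 N. ΣFy = 0 ⇒ N_floor = 1010 N.
μ_min = f / N_floor = 169.1 / 1010 = 0.167.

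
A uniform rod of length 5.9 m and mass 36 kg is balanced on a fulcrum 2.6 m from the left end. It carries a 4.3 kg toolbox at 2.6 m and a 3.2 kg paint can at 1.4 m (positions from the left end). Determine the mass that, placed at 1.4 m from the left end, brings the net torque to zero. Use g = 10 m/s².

Taking torques about the fulcrum (at 2.6 m from the left end):
Beam weight: 36 × 10 = 360 N down at 2.95 m → arm 0.35 m, τ = 360 × 0.35 = 126 N·m clockwise.
Toolbox: acts at the fulcrum, moment arm 0 → no torque.
Paint can: 3.2 × 10 = 32 N down at 1.4 m → arm 1.2 m, τ = 32 × 1.2 = 38.4 N·m counterclockwise.
Net moment of known loads = 87.6 N·m clockwise.
An unknown mass m at 1.4 m has arm 1.2 m; its moment is m·g·1.2 counterclockwise.
Setting net torque to zero: m × 10 × 1.2 = 87.6 → m = 87.6 / (10 × 1.2) = 7.3 kg.

m ≈ 7.3 kg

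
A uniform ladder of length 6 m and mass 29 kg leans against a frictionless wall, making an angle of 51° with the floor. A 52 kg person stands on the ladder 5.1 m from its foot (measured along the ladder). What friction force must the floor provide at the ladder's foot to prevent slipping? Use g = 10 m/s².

f ≈ 475 N

Choose the foot of the ladder as the axis so the floor normal and friction both act there and drop out.
Ladder weight 29×10 = 290 N acts at 3 m along the ladder; its horizontal arm is 3·cos51° = 1.888 m → τ = 547.5 N·m clockwise.
Person: 52×10 = 520 N at 5.1 m → arm 3.21 m → τ = 1669 N·m clockwise.
Wall normal N acts horizontally at the top; its moment arm is the height L sinθ = 6·sin51° = 4.663 m, counterclockwise.
For rotational equilibrium, N × 4.663 = 2216, so N = 475 N.
ΣFx = 0: friction at the foot balances the wall's push, so f = N_wall = 475 N.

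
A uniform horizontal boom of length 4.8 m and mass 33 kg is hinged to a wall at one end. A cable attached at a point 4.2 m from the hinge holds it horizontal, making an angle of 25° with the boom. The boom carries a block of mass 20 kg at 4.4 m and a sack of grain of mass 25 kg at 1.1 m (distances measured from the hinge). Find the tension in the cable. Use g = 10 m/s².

T ≈ 1100 N

Sum moments about the hinge (the unknown hinge reaction has zero arm there).
Beam weight: 33 × 10 = 330 N down at 2.4 m → arm 2.4 m, τ = 330 × 2.4 = 792 N·m clockwise.
Block: 20 × 10 = 200 N down at 4.4 m → arm 4.4 m, τ = 200 × 4.4 = 880 N·m clockwise.
Sack of grain: 25 × 10 = 250 N down at 1.1 m → arm 1.1 m, τ = 250 × 1.1 = 275 N·m clockwise.
Total clockwise load moment = 1947 N·m.
The cable tension T acts at 4.2 m; only its component perpendicular to the boom, T sinθ, produces torque. sin 25° = 0.4226.
Balancing moments: T × 4.2 × 0.4226 = 1947, giving T = 1947 / 1.775 = 1100 N.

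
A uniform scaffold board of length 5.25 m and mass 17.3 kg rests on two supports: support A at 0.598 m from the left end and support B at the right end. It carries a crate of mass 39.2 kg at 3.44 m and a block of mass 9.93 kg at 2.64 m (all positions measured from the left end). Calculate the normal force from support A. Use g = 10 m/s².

R_A ≈ 306 N

Take moments about support B.
Beam weight: 17.3 × 10 = 173 N down at 2.625 m → arm 2.625 m, τ = 173 × 2.625 = 454.1 N·m counterclockwise.
Crate: 39.2 × 10 = 392 N down at 3.44 m → arm 1.81 m, τ = 392 × 1.81 = 709.5 N·m counterclockwise.
Block: 9.93 × 10 = 99.3 N down at 2.64 m → arm 2.61 m, τ = 99.3 × 2.61 = 259.2 N·m counterclockwise.
Net load moment about support B = 1423 N·m counterclockwise.
Reaction R at support A is upward at 0.598 m, arm 4.652 m → moment R × 4.652 clockwise.
Στ = 0 ⇒ R × 4.652 = 1423 ⇒ R = 306 N.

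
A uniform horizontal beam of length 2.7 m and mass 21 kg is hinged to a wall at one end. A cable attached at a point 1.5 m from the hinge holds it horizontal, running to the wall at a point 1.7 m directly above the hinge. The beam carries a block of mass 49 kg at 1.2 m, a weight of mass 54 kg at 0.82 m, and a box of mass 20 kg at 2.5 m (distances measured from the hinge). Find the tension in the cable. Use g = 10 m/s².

T ≈ 1610 N

Take moments about the hinge.
Beam weight: 21 × 10 = 210 N down at 1.35 m → arm 1.35 m, τ = 210 × 1.35 = 283.5 N·m clockwise.
Block: 49 × 10 = 490 N down at 1.2 m → arm 1.2 m, τ = 490 × 1.2 = 588 N·m clockwise.
Weight: 54 × 10 = 540 N down at 0.82 m → arm 0.82 m, τ = 540 × 0.82 = 442.8 N·m clockwise.
Box: 20 × 10 = 200 N down at 2.5 m → arm 2.5 m, τ = 200 × 2.5 = 500 N·m clockwise.
Total clockwise load moment = 1814 N·m.
The cable tension T acts at 1.5 m; only its component perpendicular to the beam, T sinθ, produces torque. sinθ = h/√(h²+d²) = 1.7/√(1.7²+1.5²) = 0.7498.
For rotational equilibrium, T × 1.5 × 0.7498 = 1814, so T = 1814 / 1.125 = 1610 N.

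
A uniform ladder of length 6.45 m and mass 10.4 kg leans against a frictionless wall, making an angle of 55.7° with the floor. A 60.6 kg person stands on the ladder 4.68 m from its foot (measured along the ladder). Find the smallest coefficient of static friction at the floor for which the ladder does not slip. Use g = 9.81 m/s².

μ_min ≈ 0.472

Choose the foot of the ladder as the axis so the floor normal and friction both act there and drop out.
Ladder weight 10.4×9.81 = 102 N acts at 3.225 m along the ladder; its horizontal arm is 3.225·cos55.7° = 1.817 m → τ = 185.3 N·m clockwise.
Person: 60.6×9.81 = 594.5 N at 4.68 m → arm 2.637 m → τ = 1568 N·m clockwise.
Wall normal N acts horizontally at the top; its moment arm is the height L sinθ = 6.45·sin55.7° = 5.328 m, counterclockwise.
Στ = 0 ⇒ N × 5.328 = 1753 ⇒ N = 329 N.
ΣFx = 0 ⇒ f = N_wall = 329 N. ΣFy = 0 ⇒ N_floor = 696.5 N.
μ_min = f / N_floor = 329 / 696.5 = 0.472.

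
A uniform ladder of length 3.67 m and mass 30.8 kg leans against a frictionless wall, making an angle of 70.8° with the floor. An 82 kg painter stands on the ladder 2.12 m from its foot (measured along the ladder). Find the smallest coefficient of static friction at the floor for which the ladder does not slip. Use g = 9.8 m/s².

Taking torques about the foot of the ladder:
Ladder weight 30.8×9.8 = 301.8 N acts at 1.835 m along the ladder; its horizontal arm is 1.835·cos70.8° = 0.6035 m → τ = 182.1 N·m clockwise.
Painter: 82×9.8 = 803.6 N at 2.12 m → arm 0.6972 m → τ = 560.3 N·m clockwise.
Wall normal N acts horizontally at the top; its moment arm is the height L sinθ = 3.67·sin70.8° = 3.466 m, counterclockwise.
For rotational equilibrium, N × 3.466 = 742.4, so N = 214.2 N.
ΣFx = 0 ⇒ f = N_wall = 214.2 N. ΣFy = 0 ⇒ N_floor = 1105 N.
μ_min = f / N_floor = 214.2 / 1105 = 0.194.

μ_min ≈ 0.194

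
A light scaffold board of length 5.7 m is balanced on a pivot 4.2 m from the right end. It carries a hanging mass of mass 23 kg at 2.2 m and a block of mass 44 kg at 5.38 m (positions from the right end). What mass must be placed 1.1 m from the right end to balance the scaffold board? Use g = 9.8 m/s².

Take moments about the pivot (at 4.2 m from the right end).
Hanging mass: 23 × 9.8 = 225.4 N down at 2.2 m → arm 2 m, τ = 225.4 × 2 = 450.8 N·m clockwise.
Block: 44 × 9.8 = 431.2 N down at 5.38 m → arm 1.18 m, τ = 431.2 × 1.18 = 508.8 N·m counterclockwise.
Net moment of known loads = 58 N·m counterclockwise.
An unknown mass m at 1.1 m has arm 3.1 m; its moment is m·g·3.1 clockwise.
Στ = 0 ⇒ m × 9.8 × 3.1 = 58 ⇒ m = 58 / (9.8 × 3.1) = 1.91 kg.

m ≈ 1.91 kg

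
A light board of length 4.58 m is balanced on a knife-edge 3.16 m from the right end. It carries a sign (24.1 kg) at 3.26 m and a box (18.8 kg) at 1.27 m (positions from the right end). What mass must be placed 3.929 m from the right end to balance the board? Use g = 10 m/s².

About the knife-edge (at 3.16 m from the right end):
Sign: 24.1 × 10 = 241 N down at 3.26 m → arm 0.1 m, τ = 241 × 0.1 = 24.1 N·m counterclockwise.
Box: 18.8 × 10 = 188 N down at 1.27 m → arm 1.89 m, τ = 188 × 1.89 = 355.3 N·m clockwise.
Net moment of known loads = 331.2 N·m clockwise.
An unknown mass m at 3.929 m has arm 0.769 m; its moment is m·g·0.769 counterclockwise.
Στ = 0 ⇒ m × 10 × 0.769 = 331.2 ⇒ m = 331.2 / (10 × 0.769) = 43.1 kg.

m ≈ 43.1 kg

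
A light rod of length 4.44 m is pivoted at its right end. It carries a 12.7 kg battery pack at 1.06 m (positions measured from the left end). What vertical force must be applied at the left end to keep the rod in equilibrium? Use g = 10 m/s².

Choose the right end as the axis so the unknown pivot reaction has zero arm there.
Battery pack: 12.7 × 10 = 127 N down at 1.06 m → arm 3.38 m, τ = 127 × 3.38 = 429.3 N·m counterclockwise.
Net moment of the loads = 429.3 N·m counterclockwise.
The upward force F acts at the left end, arm 4.44 m, giving F × 4.44 clockwise.
Setting net torque to zero: F × 4.44 = 429.3 → F = 429.3 / 4.44 = 96.7 N.

F ≈ 96.7 N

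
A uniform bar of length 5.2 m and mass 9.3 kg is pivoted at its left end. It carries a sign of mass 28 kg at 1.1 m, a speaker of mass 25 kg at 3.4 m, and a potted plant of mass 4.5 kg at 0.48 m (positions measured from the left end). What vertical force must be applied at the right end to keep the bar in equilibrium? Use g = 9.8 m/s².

F ≈ 268 N

Sum moments about the left end (the unknown pivot reaction has zero arm there).
Beam weight: 9.3 × 9.8 = 91.14 N down at 2.6 m → arm 2.6 m, τ = 91.14 × 2.6 = 237 N·m clockwise.
Sign: 28 × 9.8 = 274.4 N down at 1.1 m → arm 1.1 m, τ = 274.4 × 1.1 = 301.8 N·m clockwise.
Speaker: 25 × 9.8 = 245 N down at 3.4 m → arm 3.4 m, τ = 245 × 3.4 = 833 N·m clockwise.
Potted plant: 4.5 × 9.8 = 44.1 N down at 0.48 m → arm 0.48 m, τ = 44.1 × 0.48 = 21.17 N·m clockwise.
Net moment of the loads = 1393 N·m clockwise.
The upward force F acts at the right end, arm 5.2 m, giving F × 5.2 counterclockwise.
For rotational equilibrium, F × 5.2 = 1393, so F = 1393 / 5.2 = 268 N.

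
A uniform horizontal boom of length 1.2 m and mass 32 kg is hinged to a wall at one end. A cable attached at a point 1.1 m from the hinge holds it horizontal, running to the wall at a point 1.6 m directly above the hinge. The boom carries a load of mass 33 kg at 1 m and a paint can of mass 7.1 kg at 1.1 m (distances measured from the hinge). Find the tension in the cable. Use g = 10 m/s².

T ≈ 662 N

Choose the hinge as the axis so the unknown hinge reaction has zero arm there.
Beam weight: 32 × 10 = 320 N down at 0.6 m → arm 0.6 m, τ = 320 × 0.6 = 192 N·m clockwise.
Load: 33 × 10 = 330 N down at 1 m → arm 1 m, τ = 330 × 1 = 330 N·m clockwise.
Paint can: 7.1 × 10 = 71 N down at 1.1 m → arm 1.1 m, τ = 71 × 1.1 = 78.1 N·m clockwise.
Total clockwise load moment = 600.1 N·m.
The cable tension T acts at 1.1 m; only its component perpendicular to the boom, T sinθ, produces torque. sinθ = h/√(h²+d²) = 1.6/√(1.6²+1.1²) = 0.824.
Στ = 0 ⇒ T × 1.1 × 0.824 = 600.1 ⇒ T = 600.1 / 0.9064 = 662 N.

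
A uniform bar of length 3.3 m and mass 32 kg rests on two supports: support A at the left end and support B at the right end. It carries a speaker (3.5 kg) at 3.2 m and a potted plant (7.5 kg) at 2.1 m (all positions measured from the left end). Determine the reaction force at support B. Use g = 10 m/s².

Taking torques about support A:
Beam weight: 32 × 10 = 320 N down at 1.65 m → arm 1.65 m, τ = 320 × 1.65 = 528 N·m clockwise.
Speaker: 3.5 × 10 = 35 N down at 3.2 m → arm 3.2 m, τ = 35 × 3.2 = 112 N·m clockwise.
Potted plant: 7.5 × 10 = 75 N down at 2.1 m → arm 2.1 m, τ = 75 × 2.1 = 157.5 N·m clockwise.
Net load moment about support A = 797.5 N·m clockwise.
Reaction R at support B is upward at 3.3 m, arm 3.3 m → moment R × 3.3 counterclockwise.
Balancing moments: R × 3.3 = 797.5, giving R = 242 N.

R_B ≈ 242 N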